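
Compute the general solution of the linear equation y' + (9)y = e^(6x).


P(x) = 9 ⇒ μ = e^(9x).
(μ y)' = e^(15x) ⇒ μ y = e^(15x)/15 + C.
Divide by μ: y = (1/15)e^(6x) + Ce^(-9x).


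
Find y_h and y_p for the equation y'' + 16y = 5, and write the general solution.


Homogeneous part: r² + 16 = 0 ⇒ r = ±4i, so y_h = C₁cos(4x) + C₂sin(4x).
Try constant y_p = A; plug in: 16A = 5 ⇒ A = 5/16.
General solution: y = C₁cos(4x) + C₂sin(4x) + 5/16.


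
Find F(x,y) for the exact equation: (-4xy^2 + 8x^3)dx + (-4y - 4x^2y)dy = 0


Check exactness: ∂M/∂y = -8xy and ∂N/∂x = -8xy; equal, so the equation is exact.
Integrate M with respect to x (treating y as constant): ∫M dx = -2x^2y^2 + 2x^4 + h(y).
Differentiate w.r.t. y and set equal to N: the x-dependent terms already match, leaving h'(y) = -4y. Integrate: h(y) = -2y^2.
So F(x,y) = -2y^2 - 2x^2y^2 + 2x^4.
General solution: -2y^2 - 2x^2y^2 + 2x^4 = C.


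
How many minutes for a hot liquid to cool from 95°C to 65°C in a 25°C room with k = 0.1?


From T(t) = T_a + (T₀ - T_a)e^(-kt), set T(t) = 65:
(65 - 25) / (95 - 25) = e^(-0.1t), so t = -ln(0.571)/0.1 ≈ 5.6 minutes.


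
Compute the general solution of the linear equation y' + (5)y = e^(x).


P(x) = 5 ⇒ μ = e^(5x).
(μ y)' = e^(6x) ⇒ μ y = e^(6x)/6 + C.
Divide by μ: y = (1/6)e^(x) + Ce^(-5x).


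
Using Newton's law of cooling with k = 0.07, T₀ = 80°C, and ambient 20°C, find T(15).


Newton's law: dT/dt = -k(T - T_a) has solution T(t) = T_a + (T₀ - T_a)e^(-kt).
Plug in T_a = 20, T₀ = 80, k = 0.07, t = 15: T(15) = 20 + (60)e^(-1.05) ≈ 41.0°C.


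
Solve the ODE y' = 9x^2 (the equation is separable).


Integrate both sides with respect to x: y = ∫ 9x^2 dx = 3x^3 + C.


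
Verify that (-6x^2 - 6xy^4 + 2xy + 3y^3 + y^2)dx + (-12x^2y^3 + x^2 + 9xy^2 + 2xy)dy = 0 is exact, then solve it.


Check exactness: ∂M/∂y = -24xy^3 + 2x + 9y^2 + 2y and ∂N/∂x = -24xy^3 + 2x + 9y^2 + 2y; equal, so the equation is exact.
Integrate M with respect to x (treating y as constant): ∫M dx = -2x^3 - 3x^2y^4 + x^2y + 3xy^3 + xy^2 + h(y).
Differentiate w.r.t. y and set equal to N: all terms match, so h'(y) = 0 and h is a constant absorbed into C.
General solution: -2x^3 - 3x^2y^4 + x^2y + 3xy^3 + xy^2 = C.


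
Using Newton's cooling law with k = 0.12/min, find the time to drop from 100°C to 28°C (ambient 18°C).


From T(t) = T_a + (T₀ - T_a)e^(-kt), set T(t) = 28:
(28 - 18) / (100 - 18) = e^(-0.12t), so t = -ln(0.122)/0.12 ≈ 17.5 minutes.


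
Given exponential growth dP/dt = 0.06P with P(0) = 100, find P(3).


The ODE dP/dt = 0.06P has solution P(t) = P(0)e^(0.06t).
Substitute P(0) = 100 and t = 3: P(3) = 100 e^(0.18) ≈ 120.


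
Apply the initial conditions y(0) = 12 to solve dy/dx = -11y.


General solution of y' = -11y is y = Ce^(-11x).
Apply y(0) = 12: C = 12.
Particular solution: y = 12e^(-11x).


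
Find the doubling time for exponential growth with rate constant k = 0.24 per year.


Exponential growth: P(t) = P₀ e^(0.24t). Set P(t)/P₀ = 2: e^(0.24t) = 2.
Solve: t = ln(2)/0.24 ≈ 2.89 years.


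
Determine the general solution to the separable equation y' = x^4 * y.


Separate variables: dy/y = x^4 dx.
Integrate: ln|y| = (1/5)x^5 + C₀.
Exponentiate: y = Ce^((1/5)x^5).


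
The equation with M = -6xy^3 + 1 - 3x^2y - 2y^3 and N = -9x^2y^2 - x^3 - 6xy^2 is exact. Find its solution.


Check exactness: ∂M/∂y = -18xy^2 - 3x^2 - 6y^2 and ∂N/∂x = -18xy^2 - 3x^2 - 6y^2; equal, so the equation is exact.
Integrate M with respect to x (treating y as constant): ∫M dx = -3x^2y^3 + x - x^3y - 2xy^3 + h(y).
Differentiate w.r.t. y and set equal to N: all terms match, so h'(y) = 0 and h is a constant absorbed into C.
General solution: -3x^2y^3 + x - x^3y - 2xy^3 = C.


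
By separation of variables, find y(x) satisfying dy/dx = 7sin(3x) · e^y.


Separate: e^(-y) dy = 7sin(3x) dx.
Integrate: -e^(-y) = -(7/3)cos(3x) + C₀.
Rearrange: e^(-y) = (7/3)cos(3x) + C.


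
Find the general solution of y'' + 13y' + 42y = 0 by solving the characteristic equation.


Characteristic equation: r² + 13r + 42 = 0.
Factor: (r + 7)(r + 6) = 0 ⇒ r = -7, -6 (distinct real).
General solution: y = C₁e^(-7x) + C₂e^(-6x).


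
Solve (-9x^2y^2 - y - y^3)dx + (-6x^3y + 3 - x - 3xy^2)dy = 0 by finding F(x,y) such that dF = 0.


Check exactness: ∂M/∂y = -18x^2y - 1 - 3y^2 and ∂N/∂x = -18x^2y - 1 - 3y^2; equal, so the equation is exact.
Integrate M with respect to x (treating y as constant): ∫M dx = -3x^3y^2 - xy - xy^3 + h(y).
Differentiate w.r.t. y and set equal to N: the x-dependent terms already match, leaving h'(y) = 3. Integrate: h(y) = 3y.
So F(x,y) = -3x^3y^2 + 3y - xy - xy^3.
General solution: -3x^3y^2 + 3y - xy - xy^3 = C.


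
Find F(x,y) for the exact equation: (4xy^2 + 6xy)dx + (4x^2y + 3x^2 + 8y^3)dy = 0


Check exactness: ∂M/∂y = 8xy + 6x and ∂N/∂x = 8xy + 6x; equal, so the equation is exact.
Integrate M with respect to x (treating y as constant): ∫M dx = 2x^2y^2 + 3x^2y + h(y).
Differentiate w.r.t. y and set equal to N: the x-dependent terms already match, leaving h'(y) = 8y^3. Integrate: h(y) = 2y^4.
So F(x,y) = 2x^2y^2 + 3x^2y + 2y^4.
General solution: 2x^2y^2 + 3x^2y + 2y^4 = C.


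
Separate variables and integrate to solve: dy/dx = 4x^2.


Integrate both sides with respect to x: y = ∫ 4x^2 dx = (4/3)x^3 + C.


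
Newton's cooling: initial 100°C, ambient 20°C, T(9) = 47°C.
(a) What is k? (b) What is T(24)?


Newton's law: T(t) = T_a + (T₀ - T_a)e^(-kt).
(a) Use T(9) = 47: (47 - 20)/(100 - 20) = e^(-k·9), so k = -ln(0.338)/9 ≈ 0.1207.
(b) Apply k to t = 24: T(24) = 20 + (80)e^(-2.897) ≈ 24.4°C.


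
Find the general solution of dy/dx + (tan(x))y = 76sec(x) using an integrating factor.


P(x) = tan(x) ⇒ μ = e^(∫tan(x)dx) = sec(x).
(sec(x) y)' = 76sec²(x) ⇒ sec(x) y = 76tan(x) + C.
Multiply by cos(x): y = 76sin(x) + C·cos(x).


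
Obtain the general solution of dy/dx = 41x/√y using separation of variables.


Separate: √y dy = 41x dx.
Integrate: (2/3)y^(3/2) = (41/2)x² + C.


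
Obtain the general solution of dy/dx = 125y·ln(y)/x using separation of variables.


Separate: dy/[y ln(y)] = 125 dx/x.
Substitute u = ln(y): du/u = 125 dx/x.
Integrate: ln|ln(y)| = 125ln|x| + C₀, hence ln(y) = C·x^125.


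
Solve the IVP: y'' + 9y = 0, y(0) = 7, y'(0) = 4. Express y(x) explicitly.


Characteristic roots of r² + 9 = 0 are ±3i, so y = C₁cos(3x) + C₂sin(3x).
Apply y(0) = 7: C₁ = 7. Differentiate and apply y'(0) = 4: 3·C₂ = 4, so C₂ = 4/3.
Particular solution: y = 7cos(3x) + (4/3)sin(3x).


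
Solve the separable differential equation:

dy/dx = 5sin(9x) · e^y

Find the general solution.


Separate: e^(-y) dy = 5sin(9x) dx.
Integrate: -e^(-y) = -(5/9)cos(9x) + C₀.
Rearrange: e^(-y) = (5/9)cos(9x) + C.


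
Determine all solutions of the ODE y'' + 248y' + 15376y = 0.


Characteristic equation: r² + 248r + 15376 = 0, i.e. (r + 124)² = 0.
Repeated root r = -124; include an x factor for the second linearly independent solution.
General solution: y = (C₁ + C₂x)e^(-124x).


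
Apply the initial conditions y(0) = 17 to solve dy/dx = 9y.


General solution of y' = 9y is y = Ce^(9x).
Apply y(0) = 17: C = 17.
Particular solution: y = 17e^(9x).


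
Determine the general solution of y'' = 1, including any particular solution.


Characteristic polynomial (r - 0)² = 0; repeated root r = 0.
y_h = (C₁ + C₂x). Forcing matches the repeated root (resonance), so try y_p = Ax².
Substitute and solve for A: 2A = 1, so A = 1/2.
General solution: y = C₁ + C₂x + (1/2)x².


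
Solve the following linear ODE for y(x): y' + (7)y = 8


P(x) = 7, Q(x) = 8; integrating factor μ = e^(7x).
(μ y)' = 8e^(7x) ⇒ μ y = (8/7)e^(7x) + C.
Divide by μ: y = 8/7 + Ce^(-7x).


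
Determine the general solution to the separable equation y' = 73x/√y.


Separate: √y dy = 73x dx.
Integrate: (2/3)y^(3/2) = (73/2)x² + C.


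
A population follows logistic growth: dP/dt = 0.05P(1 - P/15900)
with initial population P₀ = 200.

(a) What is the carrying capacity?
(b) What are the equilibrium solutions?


Logistic ODE dP/dt = 0.05P(1 - P/15900) has equilibria where dP/dt = 0, i.e. P = 0 or P = 15900.
The coefficient (1 - P/K) = 0 when P = K, identifying K = 15900 as the carrying capacity.
(a) K = 15900; (b) equilibria P = 0 and P = 15900.


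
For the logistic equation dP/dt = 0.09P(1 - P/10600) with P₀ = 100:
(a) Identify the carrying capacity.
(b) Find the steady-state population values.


Logistic ODE dP/dt = 0.09P(1 - P/10600) has equilibria where dP/dt = 0, i.e. P = 0 or P = 10600.
The coefficient (1 - P/K) = 0 when P = K, identifying K = 10600 as the carrying capacity.
(a) K = 10600; (b) equilibria P = 0 and P = 10600.


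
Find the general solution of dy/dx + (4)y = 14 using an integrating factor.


P(x) = 4, Q(x) = 14; integrating factor μ = e^(4x).
(μ y)' = 14e^(4x) ⇒ μ y = (7/2)e^(4x) + C.
Divide by μ: y = 7/2 + Ce^(-4x).


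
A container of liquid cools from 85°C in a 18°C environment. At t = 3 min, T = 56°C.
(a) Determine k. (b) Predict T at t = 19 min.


Newton's law: T(t) = T_a + (T₀ - T_a)e^(-kt).
(a) Use T(3) = 56: (56 - 18)/(85 - 18) = e^(-k·3), so k = -ln(0.567)/3 ≈ 0.1890.
(b) Apply k to t = 19: T(19) = 18 + (67)e^(-3.592) ≈ 19.8°C.


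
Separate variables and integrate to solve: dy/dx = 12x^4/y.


Separate variables: y dy = 12x^4 dx.
Integrate both sides: y²/2 = (12/5)x^5 + C₀.
Multiply by 2: y² = (24/5)x^5 + C.


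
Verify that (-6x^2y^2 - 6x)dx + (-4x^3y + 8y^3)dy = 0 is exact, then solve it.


Check exactness: ∂M/∂y = -12x^2y and ∂N/∂x = -12x^2y; equal, so the equation is exact.
Integrate M with respect to x (treating y as constant): ∫M dx = -2x^3y^2 - 3x^2 + h(y).
Differentiate w.r.t. y and set equal to N: the x-dependent terms already match, leaving h'(y) = 8y^3. Integrate: h(y) = 2y^4.
So F(x,y) = -2x^3y^2 - 3x^2 + 2y^4.
General solution: -2x^3y^2 - 3x^2 + 2y^4 = C.


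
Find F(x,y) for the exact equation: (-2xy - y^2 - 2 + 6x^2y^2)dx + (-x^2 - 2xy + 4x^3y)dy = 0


Check exactness: ∂M/∂y = -2x - 2y + 12x^2y and ∂N/∂x = -2x - 2y + 12x^2y; equal, so the equation is exact.
Integrate M with respect to x (treating y as constant): ∫M dx = -x^2y - xy^2 - 2x + 2x^3y^2 + h(y).
Differentiate w.r.t. y and set equal to N: all terms match, so h'(y) = 0 and h is a constant absorbed into C.
General solution: -x^2y - xy^2 - 2x + 2x^3y^2 = C.


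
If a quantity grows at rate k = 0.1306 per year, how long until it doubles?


Exponential growth: P(t) = P₀ e^(0.1306t). Set P(t)/P₀ = 2: e^(0.1306t) = 2.
Solve: t = ln(2)/0.1306 ≈ 5.31 years.


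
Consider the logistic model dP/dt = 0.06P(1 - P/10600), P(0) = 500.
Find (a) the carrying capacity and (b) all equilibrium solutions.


Logistic ODE dP/dt = 0.06P(1 - P/10600) has equilibria where dP/dt = 0, i.e. P = 0 or P = 10600.
The coefficient (1 - P/K) = 0 when P = K, identifying K = 10600 as the carrying capacity.
(a) K = 10600; (b) equilibria P = 0 and P = 10600.


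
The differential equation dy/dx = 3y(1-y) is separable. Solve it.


Separate: dy/[y(1-y)] = 3 dx.
Partial fractions: 1/[y(1-y)] = 1/y + 1/(1-y).
Integrate: ln|y/(1-y)| = 3x + C₀.
Solve for y: y = 1/(1 + Ce^(-3x)).


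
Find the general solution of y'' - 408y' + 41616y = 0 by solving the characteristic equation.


Characteristic equation: r² - 408r + 41616 = 0, i.e. (r - 204)² = 0.
Repeated root r = 204; include an x factor for the second linearly independent solution.
General solution: y = (C₁ + C₂x)e^(204x).


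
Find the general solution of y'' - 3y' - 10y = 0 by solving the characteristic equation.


Characteristic equation: r² - 3r - 10 = 0.
Factor: (r - 5)(r + 2) = 0 ⇒ r = 5, -2 (distinct real).
General solution: y = C₁e^(5x) + C₂e^(-2x).


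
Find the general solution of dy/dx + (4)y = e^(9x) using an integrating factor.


P(x) = 4 ⇒ μ = e^(4x).
(μ y)' = e^(13x) ⇒ μ y = e^(13x)/13 + C.
Divide by μ: y = (1/13)e^(9x) + Ce^(-4x).


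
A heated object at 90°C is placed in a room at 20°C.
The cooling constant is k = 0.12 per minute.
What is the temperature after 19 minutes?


Newton's law: dT/dt = -k(T - T_a) has solution T(t) = T_a + (T₀ - T_a)e^(-kt).
Plug in T_a = 20, T₀ = 90, k = 0.12, t = 19: T(19) = 20 + (70)e^(-2.28) ≈ 27.2°C.


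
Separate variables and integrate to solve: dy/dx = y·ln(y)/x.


Separate: dy/[y ln(y)] =  dx/x.
Substitute u = ln(y): du/u =  dx/x.
Integrate: ln|ln(y)| = ln|x| + C₀, hence ln(y) = C·x.


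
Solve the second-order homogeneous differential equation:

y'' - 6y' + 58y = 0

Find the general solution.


Characteristic equation: r² - 6r + 58 = 0.
Discriminant is negative; roots r = 3 ± 7i (complex conjugate pair).
General solution uses e^(α x)(C₁ cos(β x) + C₂ sin(β x)): y = e^(3x)(C₁cos(7x) + C₂sin(7x)).


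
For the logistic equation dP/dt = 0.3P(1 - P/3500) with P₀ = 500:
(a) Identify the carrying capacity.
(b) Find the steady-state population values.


Logistic ODE dP/dt = 0.3P(1 - P/3500) has equilibria where dP/dt = 0, i.e. P = 0 or P = 3500.
The coefficient (1 - P/K) = 0 when P = K, identifying K = 3500 as the carrying capacity.
(a) K = 3500; (b) equilibria P = 0 and P = 3500.


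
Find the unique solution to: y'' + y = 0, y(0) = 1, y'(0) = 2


Characteristic roots of r² + 1 = 0 are ±1i, so y = C₁cos(x) + C₂sin(x).
Apply y(0) = 1: C₁ = 1. Differentiate and apply y'(0) = 2: 1·C₂ = 2, so C₂ = 2.
Particular solution: y = cos(x) + 2sin(x).


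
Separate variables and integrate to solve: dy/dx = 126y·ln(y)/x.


Separate: dy/[y ln(y)] = 126 dx/x.
Substitute u = ln(y): du/u = 126 dx/x.
Integrate: ln|ln(y)| = 126ln|x| + C₀, hence ln(y) = C·x^126.


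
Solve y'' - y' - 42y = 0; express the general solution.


Characteristic equation: r² - r - 42 = 0.
Factor: (r - 7)(r + 6) = 0 ⇒ r = 7, -6 (distinct real).
General solution: y = C₁e^(7x) + C₂e^(-6x).


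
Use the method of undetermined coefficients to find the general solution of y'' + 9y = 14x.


Homogeneous: r² + 9 = 0 ⇒ r = ±3i, y_h = C₁cos(3x) + C₂sin(3x).
Polynomial forcing; try y_p = Ax + B. Then y_p'' + 9 y_p = 9(Ax + B) = 14x, so B = 0 and A = 14/9.
General solution: y = C₁cos(3x) + C₂sin(3x) + (14/9)x.


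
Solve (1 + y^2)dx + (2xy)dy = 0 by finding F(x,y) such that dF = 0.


Check exactness: ∂M/∂y = 2y and ∂N/∂x = 2y; equal, so the equation is exact.
Integrate M with respect to x (treating y as constant): ∫M dx = x + xy^2 + h(y).
Differentiate w.r.t. y and set equal to N: all terms match, so h'(y) = 0 and h is a constant absorbed into C.
General solution: x + xy^2 = C.


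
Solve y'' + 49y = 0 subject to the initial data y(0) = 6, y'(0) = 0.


Characteristic roots of r² + 49 = 0 are ±7i, so y = C₁cos(7x) + C₂sin(7x).
Apply y(0) = 6: C₁ = 6. Differentiate and apply y'(0) = 0: 7·C₂ = 0, so C₂ = 0.
Particular solution: y = 6cos(7x).


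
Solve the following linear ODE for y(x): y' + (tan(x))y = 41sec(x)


P(x) = tan(x) ⇒ μ = e^(∫tan(x)dx) = sec(x).
(sec(x) y)' = 41sec²(x) ⇒ sec(x) y = 41tan(x) + C.
Multiply by cos(x): y = 41sin(x) + C·cos(x).


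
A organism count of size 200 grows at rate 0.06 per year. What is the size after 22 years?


The ODE dP/dt = 0.06P has solution P(t) = P(0)e^(0.06t).
Substitute P(0) = 200 and t = 22: P(22) = 200 e^(1.32) ≈ 749.


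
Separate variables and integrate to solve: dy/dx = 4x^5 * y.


Separate variables: dy/y = 4x^5 dx.
Integrate: ln|y| = (2/3)x^6 + C₀.
Exponentiate: y = Ce^((2/3)x^6).


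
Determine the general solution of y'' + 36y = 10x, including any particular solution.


Homogeneous: r² + 36 = 0 ⇒ r = ±6i, y_h = C₁cos(6x) + C₂sin(6x).
Polynomial forcing; try y_p = Ax + B. Then y_p'' + 36 y_p = 36(Ax + B) = 10x, so B = 0 and A = 5/18.
General solution: y = C₁cos(6x) + C₂sin(6x) + (5/18)x.


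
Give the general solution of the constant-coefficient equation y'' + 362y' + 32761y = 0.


Characteristic equation: r² + 362r + 32761 = 0, i.e. (r + 181)² = 0.
Repeated root r = -181; include an x factor for the second linearly independent solution.
General solution: y = (C₁ + C₂x)e^(-181x).


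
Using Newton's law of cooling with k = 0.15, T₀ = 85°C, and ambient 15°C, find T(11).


Newton's law: dT/dt = -k(T - T_a) has solution T(t) = T_a + (T₀ - T_a)e^(-kt).
Plug in T_a = 15, T₀ = 85, k = 0.15, t = 11: T(11) = 15 + (70)e^(-1.65) ≈ 28.4°C.


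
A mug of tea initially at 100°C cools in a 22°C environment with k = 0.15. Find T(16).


Newton's law: dT/dt = -k(T - T_a) has solution T(t) = T_a + (T₀ - T_a)e^(-kt).
Plug in T_a = 22, T₀ = 100, k = 0.15, t = 16: T(16) = 22 + (78)e^(-2.40) ≈ 29.1°C.


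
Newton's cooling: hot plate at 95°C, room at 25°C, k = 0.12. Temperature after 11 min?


Newton's law: dT/dt = -k(T - T_a) has solution T(t) = T_a + (T₀ - T_a)e^(-kt).
Plug in T_a = 25, T₀ = 95, k = 0.12, t = 11: T(11) = 25 + (70)e^(-1.32) ≈ 43.7°C.


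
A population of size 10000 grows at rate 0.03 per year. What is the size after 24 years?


The ODE dP/dt = 0.03P has solution P(t) = P(0)e^(0.03t).
Substitute P(0) = 10000 and t = 24: P(24) = 10000 e^(0.72) ≈ 20544.


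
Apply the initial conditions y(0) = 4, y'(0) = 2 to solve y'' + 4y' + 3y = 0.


Characteristic roots of r² + 4r + 3 = 0 are -1, -3.
General solution y = c₁ e^(-x) + c₂ e^(-3x).
Apply y(0) = 4: c₁ + c₂ = 4. Apply y'(0) = 2: -1 c₁ - 3 c₂ = 2.
Solve: c₁ = 7, c₂ = -3.
Particular solution: y = 7e^(-x) - 3e^(-3x).


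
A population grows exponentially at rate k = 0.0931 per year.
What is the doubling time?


Exponential growth: P(t) = P₀ e^(0.0931t). Set P(t)/P₀ = 2: e^(0.0931t) = 2.
Solve: t = ln(2)/0.0931 ≈ 7.45 years.


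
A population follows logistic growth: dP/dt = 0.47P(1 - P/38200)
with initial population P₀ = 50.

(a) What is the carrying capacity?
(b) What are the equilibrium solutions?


Logistic ODE dP/dt = 0.47P(1 - P/38200) has equilibria where dP/dt = 0, i.e. P = 0 or P = 38200.
The coefficient (1 - P/K) = 0 when P = K, identifying K = 38200 as the carrying capacity.
(a) K = 38200; (b) equilibria P = 0 and P = 38200.


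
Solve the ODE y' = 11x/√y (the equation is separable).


Separate: √y dy = 11x dx.
Integrate: (2/3)y^(3/2) = (11/2)x² + C.


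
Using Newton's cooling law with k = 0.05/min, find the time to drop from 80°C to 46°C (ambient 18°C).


From T(t) = T_a + (T₀ - T_a)e^(-kt), set T(t) = 46:
(46 - 18) / (80 - 18) = e^(-0.05t), so t = -ln(0.452)/0.05 ≈ 15.9 minutes.


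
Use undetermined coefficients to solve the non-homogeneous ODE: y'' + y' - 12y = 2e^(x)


Characteristic roots of r² + r - 12 = 0 are -4, 3.
y_h = C₁e^(-4x) + C₂e^(3x).
Forcing exponent 1 is not a characteristic root; try y_p = Ae^(x).
Substitute: A·(1 + (1)·1 + (-12)) = A·-10 = 2, so A = -1/5.
General solution: y = C₁e^(-4x) + C₂e^(3x) - (1/5)e^(x).


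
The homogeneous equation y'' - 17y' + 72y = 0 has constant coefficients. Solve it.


Characteristic equation: r² - 17r + 72 = 0.
Factor: (r - 9)(r - 8) = 0 ⇒ r = 9, 8 (distinct real).
General solution: y = C₁e^(9x) + C₂e^(8x).


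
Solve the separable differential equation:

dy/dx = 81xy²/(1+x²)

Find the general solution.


Separate: dy/y² = 81x/(1+x²) dx.
Integrate LHS: ∫ dy/y² = -1/y.
Integrate RHS via u = 1+x²: (81/2)ln(1+x²) + C.
Result: -1/y = (81/2)ln(1+x²) + C.


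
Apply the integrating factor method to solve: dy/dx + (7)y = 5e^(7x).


P(x) = 7 ⇒ μ = e^(7x).
(μ y)' = 5e^(14x) ⇒ μ y = (5/14)e^(14x) + C.
Divide by μ: y = (5/14)e^(7x) + Ce^(-7x).


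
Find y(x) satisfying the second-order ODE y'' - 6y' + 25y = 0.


Characteristic equation: r² - 6r + 25 = 0.
Discriminant is negative; roots r = 3 ± 4i (complex conjugate pair).
General solution uses e^(α x)(C₁ cos(β x) + C₂ sin(β x)): y = e^(3x)(C₁cos(4x) + C₂sin(4x)).


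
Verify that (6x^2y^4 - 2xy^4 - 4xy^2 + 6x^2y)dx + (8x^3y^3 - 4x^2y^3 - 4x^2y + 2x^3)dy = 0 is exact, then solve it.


Check exactness: ∂M/∂y = 24x^2y^3 - 8xy^3 - 8xy + 6x^2 and ∂N/∂x = 24x^2y^3 - 8xy^3 - 8xy + 6x^2; equal, so the equation is exact.
Integrate M with respect to x (treating y as constant): ∫M dx = 2x^3y^4 - x^2y^4 - 2x^2y^2 + 2x^3y + h(y).
Differentiate w.r.t. y and set equal to N: all terms match, so h'(y) = 0 and h is a constant absorbed into C.
General solution: 2x^3y^4 - x^2y^4 - 2x^2y^2 + 2x^3y = C.


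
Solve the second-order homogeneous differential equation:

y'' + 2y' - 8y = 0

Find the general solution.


Characteristic equation: r² + 2r - 8 = 0.
Factor: (r + 4)(r - 2) = 0 ⇒ r = -4, 2 (distinct real).
General solution: y = C₁e^(-4x) + C₂e^(2x).


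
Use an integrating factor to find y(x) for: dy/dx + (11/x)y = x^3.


P(x) = 11/x ⇒ μ = x^11.
(x^11 y)' = x^14 ⇒ x^11 y = x^15/(15) + C.
Solve for y: y = (1/15)x^4 + C/x^11.


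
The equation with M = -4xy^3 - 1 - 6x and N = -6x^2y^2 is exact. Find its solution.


Check exactness: ∂M/∂y = -12xy^2 and ∂N/∂x = -12xy^2; equal, so the equation is exact.
Integrate M with respect to x (treating y as constant): ∫M dx = -2x^2y^3 - x - 3x^2 + h(y).
Differentiate w.r.t. y and set equal to N: all terms match, so h'(y) = 0 and h is a constant absorbed into C.
General solution: -2x^2y^3 - x - 3x^2 = C.


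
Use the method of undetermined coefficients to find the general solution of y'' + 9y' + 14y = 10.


Characteristic roots of r² + 9r + 14 = 0 are -7, -2.
y_h = C₁e^(-7x) + C₂e^(-2x).
Constant forcing; try y_p = A. Then 14A = 10 ⇒ A = 5/7.
General solution: y = C₁e^(-7x) + C₂e^(-2x) + 5/7.


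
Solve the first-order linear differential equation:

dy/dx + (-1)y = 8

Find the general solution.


P(x) = -1 ⇒ μ = e^(-x).
(μ y)' = 8e^(-x) ⇒ μ y = -8e^(-x) + C.
Divide by μ: y = -8 + Ce^(x).


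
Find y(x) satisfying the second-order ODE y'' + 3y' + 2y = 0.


Characteristic equation: r² + 3r + 2 = 0.
Factor: (r + 2)(r + 1) = 0 ⇒ r = -2, -1 (distinct real).
General solution: y = C₁e^(-2x) + C₂e^(-x).


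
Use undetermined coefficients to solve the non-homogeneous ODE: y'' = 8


Characteristic polynomial (r - 0)² = 0; repeated root r = 0.
y_h = (C₁ + C₂x). Forcing matches the repeated root (resonance), so try y_p = Ax².
Substitute and solve for A: 2A = 8, so A = 4.
General solution: y = C₁ + C₂x + 4x².


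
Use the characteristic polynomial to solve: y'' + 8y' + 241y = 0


Characteristic equation: r² + 8r + 241 = 0.
Discriminant is negative; roots r = -4 ± 15i (complex conjugate pair).
General solution uses e^(α x)(C₁ cos(β x) + C₂ sin(β x)): y = e^(-4x)(C₁cos(15x) + C₂sin(15x)).


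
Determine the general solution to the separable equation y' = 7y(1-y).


Separate: dy/[y(1-y)] = 7 dx.
Partial fractions: 1/[y(1-y)] = 1/y + 1/(1-y).
Integrate: ln|y/(1-y)| = 7x + C₀.
Solve for y: y = 1/(1 + Ce^(-7x)).


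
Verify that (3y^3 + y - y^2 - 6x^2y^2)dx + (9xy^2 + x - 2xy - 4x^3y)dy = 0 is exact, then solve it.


Check exactness: ∂M/∂y = 9y^2 + 1 - 2y - 12x^2y and ∂N/∂x = 9y^2 + 1 - 2y - 12x^2y; equal, so the equation is exact.
Integrate M with respect to x (treating y as constant): ∫M dx = 3xy^3 + xy - xy^2 - 2x^3y^2 + h(y).
Differentiate w.r.t. y and set equal to N: all terms match, so h'(y) = 0 and h is a constant absorbed into C.
General solution: 3xy^3 + xy - xy^2 - 2x^3y^2 = C.


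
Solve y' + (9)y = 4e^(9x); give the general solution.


P(x) = 9 ⇒ μ = e^(9x).
(μ y)' = 4e^(18x) ⇒ μ y = (4/18)e^(18x) + C.
Divide by μ: y = (2/9)e^(9x) + Ce^(-9x).


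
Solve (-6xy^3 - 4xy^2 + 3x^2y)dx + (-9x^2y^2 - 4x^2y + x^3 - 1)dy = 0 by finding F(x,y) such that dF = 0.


Check exactness: ∂M/∂y = -18xy^2 - 8xy + 3x^2 and ∂N/∂x = -18xy^2 - 8xy + 3x^2; equal, so the equation is exact.
Integrate M with respect to x (treating y as constant): ∫M dx = -3x^2y^3 - 2x^2y^2 + x^3y + h(y).
Differentiate w.r.t. y and set equal to N: the x-dependent terms already match, leaving h'(y) = -1. Integrate: h(y) = -y.
So F(x,y) = -3x^2y^3 - 2x^2y^2 + x^3y - y.
General solution: -3x^2y^3 - 2x^2y^2 + x^3y - y = C.


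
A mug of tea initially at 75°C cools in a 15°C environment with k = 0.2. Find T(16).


Newton's law: dT/dt = -k(T - T_a) has solution T(t) = T_a + (T₀ - T_a)e^(-kt).
Plug in T_a = 15, T₀ = 75, k = 0.2, t = 16: T(16) = 15 + (60)e^(-3.20) ≈ 17.4°C.


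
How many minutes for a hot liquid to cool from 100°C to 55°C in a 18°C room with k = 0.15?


From T(t) = T_a + (T₀ - T_a)e^(-kt), set T(t) = 55:
(55 - 18) / (100 - 18) = e^(-0.15t), so t = -ln(0.451)/0.15 ≈ 5.3 minutes.


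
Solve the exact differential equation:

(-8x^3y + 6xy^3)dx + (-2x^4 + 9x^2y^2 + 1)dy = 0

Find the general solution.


Check exactness: ∂M/∂y = -8x^3 + 18xy^2 and ∂N/∂x = -8x^3 + 18xy^2; equal, so the equation is exact.
Integrate M with respect to x (treating y as constant): ∫M dx = -2x^4y + 3x^2y^3 + h(y).
Differentiate w.r.t. y and set equal to N: the x-dependent terms already match, leaving h'(y) = 1. Integrate: h(y) = y.
So F(x,y) = -2x^4y + 3x^2y^3 + y.
General solution: -2x^4y + 3x^2y^3 + y = C.


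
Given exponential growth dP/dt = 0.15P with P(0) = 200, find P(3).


The ODE dP/dt = 0.15P has solution P(t) = P(0)e^(0.15t).
Substitute P(0) = 200 and t = 3: P(3) = 200 e^(0.45) ≈ 314.


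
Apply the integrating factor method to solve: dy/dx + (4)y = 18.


P(x) = 4, Q(x) = 18; integrating factor μ = e^(4x).
(μ y)' = 18e^(4x) ⇒ μ y = (9/2)e^(4x) + C.
Divide by μ: y = 9/2 + Ce^(-4x).


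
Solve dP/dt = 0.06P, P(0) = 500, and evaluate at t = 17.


The ODE dP/dt = 0.06P has solution P(t) = P(0)e^(0.06t).
Substitute P(0) = 500 and t = 17: P(17) = 500 e^(1.02) ≈ 1387.


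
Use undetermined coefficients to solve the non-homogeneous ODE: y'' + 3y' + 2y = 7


Characteristic roots of r² + 3r + 2 = 0 are -2, -1.
y_h = C₁e^(-2x) + C₂e^(-x).
Constant forcing; try y_p = A. Then 2A = 7 ⇒ A = 7/2.
General solution: y = C₁e^(-2x) + C₂e^(-x) + 7/2.


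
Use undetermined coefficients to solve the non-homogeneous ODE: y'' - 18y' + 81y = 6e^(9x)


Characteristic polynomial (r - 9)² = 0; repeated root r = 9.
y_h = (C₁ + C₂x)e^(9x). Forcing matches the repeated root (resonance), so try y_p = Ax² e^(9x).
Substitute and solve for A: 2A = 6, so A = 3.
General solution: y = (C₁ + C₂x + 3x²)e^(9x).


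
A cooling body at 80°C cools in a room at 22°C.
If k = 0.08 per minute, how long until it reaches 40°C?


From T(t) = T_a + (T₀ - T_a)e^(-kt), set T(t) = 40:
(40 - 22) / (80 - 22) = e^(-0.08t), so t = -ln(0.310)/0.08 ≈ 14.6 minutes.


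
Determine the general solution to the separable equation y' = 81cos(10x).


g(y) = 1, so integrate directly: y = ∫ 81cos(10x) dx = (81/10)sin(10x) + C.


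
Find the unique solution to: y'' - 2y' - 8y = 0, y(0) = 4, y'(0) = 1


Characteristic roots of r² - 2r - 8 = 0 are 4, -2.
General solution y = c₁ e^(4x) + c₂ e^(-2x).
Apply y(0) = 4: c₁ + c₂ = 4. Apply y'(0) = 1: 4 c₁ - 2 c₂ = 1.
Solve: c₁ = 3/2, c₂ = 5/2.
Particular solution: y = (3/2)e^(4x) + (5/2)e^(-2x).


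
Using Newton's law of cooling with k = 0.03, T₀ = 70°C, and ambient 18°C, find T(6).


Newton's law: dT/dt = -k(T - T_a) has solution T(t) = T_a + (T₀ - T_a)e^(-kt).
Plug in T_a = 18, T₀ = 70, k = 0.03, t = 6: T(6) = 18 + (52)e^(-0.18) ≈ 61.4°C.


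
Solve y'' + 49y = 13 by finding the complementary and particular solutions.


Homogeneous part: r² + 49 = 0 ⇒ r = ±7i, so y_h = C₁cos(7x) + C₂sin(7x).
Try constant y_p = A; plug in: 49A = 13 ⇒ A = 13/49.
General solution: y = C₁cos(7x) + C₂sin(7x) + 13/49.


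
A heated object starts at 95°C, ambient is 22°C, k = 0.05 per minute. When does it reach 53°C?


From T(t) = T_a + (T₀ - T_a)e^(-kt), set T(t) = 53:
(53 - 22) / (95 - 22) = e^(-0.05t), so t = -ln(0.425)/0.05 ≈ 17.1 minutes.


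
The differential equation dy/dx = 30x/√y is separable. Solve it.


Separate: √y dy = 30x dx.
Integrate: (2/3)y^(3/2) = 15x² + C.


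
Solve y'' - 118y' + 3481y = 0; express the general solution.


Characteristic equation: r² - 118r + 3481 = 0, i.e. (r - 59)² = 0.
Repeated root r = 59; include an x factor for the second linearly independent solution.
General solution: y = (C₁ + C₂x)e^(59x).


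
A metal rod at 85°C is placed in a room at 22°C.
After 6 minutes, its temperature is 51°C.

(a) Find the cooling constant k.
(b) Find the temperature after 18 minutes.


Newton's law: T(t) = T_a + (T₀ - T_a)e^(-kt).
(a) Use T(6) = 51: (51 - 22)/(85 - 22) = e^(-k·6), so k = -ln(0.460)/6 ≈ 0.1293.
(b) Apply k to t = 18: T(18) = 22 + (63)e^(-2.328) ≈ 28.1°C.


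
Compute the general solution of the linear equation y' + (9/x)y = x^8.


P(x) = 9/x ⇒ μ = x^9.
(x^9 y)' = x^9·x^8 = x^17.
Integrate: x^9 y = x^18/(18) + C.
Solve for y: y = (1/18)x^9 + C/x^9.


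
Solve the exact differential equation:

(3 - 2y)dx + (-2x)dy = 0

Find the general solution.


Check exactness: ∂M/∂y = -2 and ∂N/∂x = -2; equal, so the equation is exact.
Integrate M with respect to x (treating y as constant): ∫M dx = 3x - 2xy + h(y).
Differentiate w.r.t. y and set equal to N: all terms match, so h'(y) = 0 and h is a constant absorbed into C.
General solution: 3x - 2xy = C.


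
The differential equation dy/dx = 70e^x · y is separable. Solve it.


Separate variables: dy/y = 70e^x dx.
Integrate: ln|y| = 70e^x + C₀.
Exponentiate: y = Ce^(70e^x).


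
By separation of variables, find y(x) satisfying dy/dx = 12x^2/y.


Separate variables: y dy = 12x^2 dx.
Integrate both sides: y²/2 = 4x^3 + C₀.
Multiply by 2: y² = 8x^3 + C.


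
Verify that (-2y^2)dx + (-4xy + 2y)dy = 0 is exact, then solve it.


Check exactness: ∂M/∂y = -4y and ∂N/∂x = -4y; equal, so the equation is exact.
Integrate M with respect to x (treating y as constant): ∫M dx = -2xy^2 + h(y).
Differentiate w.r.t. y and set equal to N: the x-dependent terms already match, leaving h'(y) = 2y. Integrate: h(y) = y^2.
So F(x,y) = -2xy^2 + y^2.
General solution: -2xy^2 + y^2 = C.


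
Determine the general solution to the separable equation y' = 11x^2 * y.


Separate variables: dy/y = 11x^2 dx.
Integrate: ln|y| = (11/3)x^3 + C₀.
Exponentiate: y = Ce^((11/3)x^3).


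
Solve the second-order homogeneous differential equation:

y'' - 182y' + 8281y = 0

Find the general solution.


Characteristic equation: r² - 182r + 8281 = 0, i.e. (r - 91)² = 0.
Repeated root r = 91; include an x factor for the second linearly independent solution.
General solution: y = (C₁ + C₂x)e^(91x).


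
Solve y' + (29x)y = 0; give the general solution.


P(x) = 29x ⇒ μ = e^((29/2)x²).
Q(x) = 0 so μ y is constant: y = Ce^(-(29/2)x²).


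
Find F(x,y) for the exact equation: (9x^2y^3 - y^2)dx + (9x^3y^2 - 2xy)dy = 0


Check exactness: ∂M/∂y = 27x^2y^2 - 2y and ∂N/∂x = 27x^2y^2 - 2y; equal, so the equation is exact.
Integrate M with respect to x (treating y as constant): ∫M dx = 3x^3y^3 - xy^2 + h(y).
Differentiate w.r.t. y and set equal to N: all terms match, so h'(y) = 0 and h is a constant absorbed into C.
General solution: 3x^3y^3 - xy^2 = C.


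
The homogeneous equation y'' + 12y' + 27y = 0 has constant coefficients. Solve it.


Characteristic equation: r² + 12r + 27 = 0.
Factor: (r + 3)(r + 9) = 0 ⇒ r = -3, -9 (distinct real).
General solution: y = C₁e^(-3x) + C₂e^(-9x).


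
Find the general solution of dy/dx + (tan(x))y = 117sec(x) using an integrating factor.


P(x) = tan(x) ⇒ μ = e^(∫tan(x)dx) = sec(x).
(sec(x) y)' = 117sec²(x) ⇒ sec(x) y = 117tan(x) + C.
Multiply by cos(x): y = 117sin(x) + C·cos(x).


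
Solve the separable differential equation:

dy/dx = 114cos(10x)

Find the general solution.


g(y) = 1, so integrate directly: y = ∫ 114cos(10x) dx = (57/5)sin(10x) + C.


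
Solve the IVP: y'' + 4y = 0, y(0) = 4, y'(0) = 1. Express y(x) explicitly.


Characteristic roots of r² + 4 = 0 are ±2i, so y = C₁cos(2x) + C₂sin(2x).
Apply y(0) = 4: C₁ = 4. Differentiate and apply y'(0) = 1: 2·C₂ = 1, so C₂ = 1/2.
Particular solution: y = 4cos(2x) + (1/2)sin(2x).


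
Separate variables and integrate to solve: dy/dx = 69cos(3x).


g(y) = 1, so integrate directly: y = ∫ 69cos(3x) dx = 23sin(3x) + C.


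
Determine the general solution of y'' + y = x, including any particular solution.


Homogeneous: r² + 1 = 0 ⇒ r = ±1i, y_h = C₁cos(x) + C₂sin(x).
Polynomial forcing; try y_p = Ax + B. Then y_p'' + 1 y_p = 1(Ax + B) = x, so B = 0 and A = 1.
General solution: y = C₁cos(x) + C₂sin(x) + x.


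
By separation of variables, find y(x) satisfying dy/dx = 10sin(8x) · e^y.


Separate: e^(-y) dy = 10sin(8x) dx.
Integrate: -e^(-y) = -(5/4)cos(8x) + C₀.
Rearrange: e^(-y) = (5/4)cos(8x) + C.


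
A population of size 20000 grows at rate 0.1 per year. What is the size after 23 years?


The ODE dP/dt = 0.1P has solution P(t) = P(0)e^(0.1t).
Substitute P(0) = 20000 and t = 23: P(23) = 20000 e^(2.30) ≈ 199484.


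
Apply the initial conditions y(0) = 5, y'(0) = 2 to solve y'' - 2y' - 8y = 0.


Characteristic roots of r² - 2r - 8 = 0 are -2, 4.
General solution y = c₁ e^(-2x) + c₂ e^(4x).
Apply y(0) = 5: c₁ + c₂ = 5. Apply y'(0) = 2: -2 c₁ + 4 c₂ = 2.
Solve: c₁ = 3, c₂ = 2.
Particular solution: y = 3e^(-2x) + 2e^(4x).


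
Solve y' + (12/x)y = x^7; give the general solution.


P(x) = 12/x ⇒ μ = x^12.
(x^12 y)' = x^19 ⇒ x^12 y = x^20/(20) + C.
Solve for y: y = (1/20)x^8 + C/x^12.


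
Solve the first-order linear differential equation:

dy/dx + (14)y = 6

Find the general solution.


P(x) = 14, Q(x) = 6; integrating factor μ = e^(14x).
(μ y)' = 6e^(14x) ⇒ μ y = (3/7)e^(14x) + C.
Divide by μ: y = 3/7 + Ce^(-14x).


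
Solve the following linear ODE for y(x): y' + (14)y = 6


P(x) = 14, Q(x) = 6; integrating factor μ = e^(14x).
(μ y)' = 6e^(14x) ⇒ μ y = (3/7)e^(14x) + C.
Divide by μ: y = 3/7 + Ce^(-14x).


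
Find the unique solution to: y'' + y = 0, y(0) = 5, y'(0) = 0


Characteristic roots of r² + 1 = 0 are ±1i, so y = C₁cos(x) + C₂sin(x).
Apply y(0) = 5: C₁ = 5. Differentiate and apply y'(0) = 0: 1·C₂ = 0, so C₂ = 0.
Particular solution: y = 5cos(x).


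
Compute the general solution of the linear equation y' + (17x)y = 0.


P(x) = 17x ⇒ μ = e^((17/2)x²).
Q(x) = 0 so μ y is constant: y = Ce^(-(17/2)x²).


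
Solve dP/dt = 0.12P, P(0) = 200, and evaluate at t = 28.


The ODE dP/dt = 0.12P has solution P(t) = P(0)e^(0.12t).
Substitute P(0) = 200 and t = 28: P(28) = 200 e^(3.36) ≈ 5758.


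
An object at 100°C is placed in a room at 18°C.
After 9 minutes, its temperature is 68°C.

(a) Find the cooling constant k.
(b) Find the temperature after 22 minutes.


Newton's law: T(t) = T_a + (T₀ - T_a)e^(-kt).
(a) Use T(9) = 68: (68 - 18)/(100 - 18) = e^(-k·9), so k = -ln(0.610)/9 ≈ 0.0550.
(b) Apply k to t = 22: T(22) = 18 + (82)e^(-1.209) ≈ 42.5°C.


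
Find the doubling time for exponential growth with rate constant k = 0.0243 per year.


Exponential growth: P(t) = P₀ e^(0.0243t). Set P(t)/P₀ = 2: e^(0.0243t) = 2.
Solve: t = ln(2)/0.0243 ≈ 28.52 years.


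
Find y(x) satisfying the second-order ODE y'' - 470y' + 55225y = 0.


Characteristic equation: r² - 470r + 55225 = 0, i.e. (r - 235)² = 0.
Repeated root r = 235; include an x factor for the second linearly independent solution.
General solution: y = (C₁ + C₂x)e^(235x).


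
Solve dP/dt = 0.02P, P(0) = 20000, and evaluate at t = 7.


The ODE dP/dt = 0.02P has solution P(t) = P(0)e^(0.02t).
Substitute P(0) = 20000 and t = 7: P(7) = 20000 e^(0.14) ≈ 23005.


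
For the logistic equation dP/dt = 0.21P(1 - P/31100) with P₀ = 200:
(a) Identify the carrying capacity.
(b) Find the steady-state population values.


Logistic ODE dP/dt = 0.21P(1 - P/31100) has equilibria where dP/dt = 0, i.e. P = 0 or P = 31100.
The coefficient (1 - P/K) = 0 when P = K, identifying K = 31100 as the carrying capacity.
(a) K = 31100; (b) equilibria P = 0 and P = 31100.


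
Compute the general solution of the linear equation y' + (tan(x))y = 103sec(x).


P(x) = tan(x) ⇒ μ = e^(∫tan(x)dx) = sec(x).
(sec(x) y)' = 103sec²(x) ⇒ sec(x) y = 103tan(x) + C.
Multiply by cos(x): y = 103sin(x) + C·cos(x).


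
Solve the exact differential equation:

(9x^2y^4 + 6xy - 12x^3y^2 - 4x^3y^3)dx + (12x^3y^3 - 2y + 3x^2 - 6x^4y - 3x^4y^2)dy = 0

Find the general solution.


Check exactness: ∂M/∂y = 36x^2y^3 + 6x - 24x^3y - 12x^3y^2 and ∂N/∂x = 36x^2y^3 + 6x - 24x^3y - 12x^3y^2; equal, so the equation is exact.
Integrate M with respect to x (treating y as constant): ∫M dx = 3x^3y^4 + 3x^2y - 3x^4y^2 - x^4y^3 + h(y).
Differentiate w.r.t. y and set equal to N: the x-dependent terms already match, leaving h'(y) = -2y. Integrate: h(y) = -y^2.
So F(x,y) = 3x^3y^4 - y^2 + 3x^2y - 3x^4y^2 - x^4y^3.
General solution: 3x^3y^4 - y^2 + 3x^2y - 3x^4y^2 - x^4y^3 = C.


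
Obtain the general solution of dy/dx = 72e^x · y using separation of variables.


Separate variables: dy/y = 72e^x dx.
Integrate: ln|y| = 72e^x + C₀.
Exponentiate: y = Ce^(72e^x).


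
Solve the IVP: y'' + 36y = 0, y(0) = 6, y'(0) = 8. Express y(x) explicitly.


Characteristic roots of r² + 36 = 0 are ±6i, so y = C₁cos(6x) + C₂sin(6x).
Apply y(0) = 6: C₁ = 6. Differentiate and apply y'(0) = 8: 6·C₂ = 8, so C₂ = 4/3.
Particular solution: y = 6cos(6x) + (4/3)sin(6x).


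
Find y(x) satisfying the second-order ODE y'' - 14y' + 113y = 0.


Characteristic equation: r² - 14r + 113 = 0.
Discriminant is negative; roots r = 7 ± 8i (complex conjugate pair).
General solution uses e^(α x)(C₁ cos(β x) + C₂ sin(β x)): y = e^(7x)(C₁cos(8x) + C₂sin(8x)).


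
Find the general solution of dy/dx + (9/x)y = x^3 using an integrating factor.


P(x) = 9/x ⇒ μ = x^9.
(x^9 y)' = x^12 ⇒ x^9 y = x^13/(13) + C.
Solve for y: y = (1/13)x^4 + C/x^9.


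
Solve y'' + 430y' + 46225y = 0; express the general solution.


Characteristic equation: r² + 430r + 46225 = 0, i.e. (r + 215)² = 0.
Repeated root r = -215; include an x factor for the second linearly independent solution.
General solution: y = (C₁ + C₂x)e^(-215x).


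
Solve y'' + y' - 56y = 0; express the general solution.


Characteristic equation: r² + r - 56 = 0.
Factor: (r + 8)(r - 7) = 0 ⇒ r = -8, 7 (distinct real).
General solution: y = C₁e^(-8x) + C₂e^(7x).


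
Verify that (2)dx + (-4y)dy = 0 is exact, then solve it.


Check exactness: ∂M/∂y = 0 and ∂N/∂x = 0; equal, so the equation is exact.
Integrate M with respect to x (treating y as constant): ∫M dx = 2x + h(y).
Differentiate w.r.t. y and set equal to N: the x-dependent terms already match, leaving h'(y) = -4y. Integrate: h(y) = -2y^2.
So F(x,y) = 2x - 2y^2.
General solution: 2x - 2y^2 = C.


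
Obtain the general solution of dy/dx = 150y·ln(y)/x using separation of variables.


Separate: dy/[y ln(y)] = 150 dx/x.
Substitute u = ln(y): du/u = 150 dx/x.
Integrate: ln|ln(y)| = 150ln|x| + C₀, hence ln(y) = C·x^150.


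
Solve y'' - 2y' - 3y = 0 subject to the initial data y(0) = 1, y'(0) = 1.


Characteristic roots of r² - 2r - 3 = 0 are 3, -1.
General solution y = c₁ e^(3x) + c₂ e^(-x).
Apply y(0) = 1: c₁ + c₂ = 1. Apply y'(0) = 1: 3 c₁ - 1 c₂ = 1.
Solve: c₁ = 1/2, c₂ = 1/2.
Particular solution: y = (1/2)e^(3x) + (1/2)e^(-x).
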